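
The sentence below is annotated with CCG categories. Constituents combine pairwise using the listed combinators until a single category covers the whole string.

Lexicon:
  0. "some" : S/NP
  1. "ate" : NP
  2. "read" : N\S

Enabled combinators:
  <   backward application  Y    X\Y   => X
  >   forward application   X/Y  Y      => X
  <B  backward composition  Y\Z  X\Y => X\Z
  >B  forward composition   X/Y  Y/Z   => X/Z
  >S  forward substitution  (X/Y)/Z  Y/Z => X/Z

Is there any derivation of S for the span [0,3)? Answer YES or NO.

NO

S/NP NP N\S
CKY chart[0,3] = {N}; S ∉ chart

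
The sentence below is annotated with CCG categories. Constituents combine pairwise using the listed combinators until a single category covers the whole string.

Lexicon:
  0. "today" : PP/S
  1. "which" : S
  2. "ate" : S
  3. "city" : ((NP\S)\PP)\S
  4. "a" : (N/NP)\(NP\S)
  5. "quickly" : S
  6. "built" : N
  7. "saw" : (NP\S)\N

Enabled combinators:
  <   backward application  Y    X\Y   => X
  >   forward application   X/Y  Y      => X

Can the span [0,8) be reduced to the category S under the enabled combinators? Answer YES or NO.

NO

PP/S S S ((NP\S)\PP)\S (N/NP)\(NP\S) S N (NP\S)\N
CKY chart[0,8] = {N}; S ∉ chart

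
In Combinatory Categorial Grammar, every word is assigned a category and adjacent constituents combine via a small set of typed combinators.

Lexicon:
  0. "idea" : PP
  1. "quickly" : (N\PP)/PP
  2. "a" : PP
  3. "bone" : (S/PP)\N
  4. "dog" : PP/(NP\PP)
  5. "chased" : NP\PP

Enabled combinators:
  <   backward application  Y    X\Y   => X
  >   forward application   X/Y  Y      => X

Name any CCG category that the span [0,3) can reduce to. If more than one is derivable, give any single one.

N

[0,6] S   >
  [0,4] S/PP   <
    [0,3] N   <
      [0,1] "idea" : PP
      [1,3] N\PP   >
        [1,2] "quickly" : (N\PP)/PP
        [2,3] "a" : PP
    [3,4] "bone" : (S/PP)\N
  [4,6] PP   >
    [4,5] "dog" : PP/(NP\PP)
    [5,6] "chased" : NP\PP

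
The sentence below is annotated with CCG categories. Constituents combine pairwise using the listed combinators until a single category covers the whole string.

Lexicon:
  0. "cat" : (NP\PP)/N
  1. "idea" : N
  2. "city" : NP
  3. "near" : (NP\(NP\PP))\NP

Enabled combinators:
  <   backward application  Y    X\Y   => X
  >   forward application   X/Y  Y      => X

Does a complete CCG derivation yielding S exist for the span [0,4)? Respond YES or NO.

(NP\PP)/N N NP (NP\(NP\PP))\NP
CKY chart[0,4] = {NP}; S ∉ chart

NO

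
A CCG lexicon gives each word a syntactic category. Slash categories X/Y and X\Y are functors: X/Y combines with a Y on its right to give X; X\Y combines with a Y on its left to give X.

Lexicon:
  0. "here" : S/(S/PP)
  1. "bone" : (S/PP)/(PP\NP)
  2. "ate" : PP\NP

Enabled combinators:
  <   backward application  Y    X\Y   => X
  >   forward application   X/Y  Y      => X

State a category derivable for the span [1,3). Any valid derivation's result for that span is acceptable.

S/PP

[0,3] S   >
  [0,1] "here" : S/(S/PP)
  [1,3] S/PP   >
    [1,2] "bone" : (S/PP)/(PP\NP)
    [2,3] "ate" : PP\NP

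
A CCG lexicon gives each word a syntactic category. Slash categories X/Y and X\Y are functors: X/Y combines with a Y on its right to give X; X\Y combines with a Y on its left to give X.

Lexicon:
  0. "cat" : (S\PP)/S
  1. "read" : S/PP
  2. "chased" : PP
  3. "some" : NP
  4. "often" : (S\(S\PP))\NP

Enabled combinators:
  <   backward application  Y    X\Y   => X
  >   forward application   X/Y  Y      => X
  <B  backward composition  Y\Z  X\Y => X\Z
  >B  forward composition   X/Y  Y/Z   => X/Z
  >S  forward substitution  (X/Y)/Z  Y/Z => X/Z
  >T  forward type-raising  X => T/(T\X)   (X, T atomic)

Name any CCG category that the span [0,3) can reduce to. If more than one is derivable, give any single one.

S\PP

[0,5] S   <
  [0,3] S\PP   >
    [0,1] "cat" : (S\PP)/S
    [1,3] S   >
      [1,2] "read" : S/PP
      [2,3] "chased" : PP
  [3,5] S\(S\PP)   <
    [3,4] "some" : NP
    [4,5] "often" : (S\(S\PP))\NP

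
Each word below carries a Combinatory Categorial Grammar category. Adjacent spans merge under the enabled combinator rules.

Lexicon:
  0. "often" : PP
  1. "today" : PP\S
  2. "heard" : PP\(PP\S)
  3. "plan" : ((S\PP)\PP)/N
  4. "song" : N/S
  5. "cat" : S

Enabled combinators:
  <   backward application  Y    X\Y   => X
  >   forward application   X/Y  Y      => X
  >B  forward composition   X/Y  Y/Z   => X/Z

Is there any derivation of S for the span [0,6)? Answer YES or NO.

[0,6] S   <
  [0,1] "often" : PP
  [1,6] S\PP   <
    [1,3] PP   <
      [1,2] "today" : PP\S
      [2,3] "heard" : PP\(PP\S)
    [3,6] (S\PP)\PP   >
      [3,4] "plan" : ((S\PP)\PP)/N
      [4,6] N   >
        [4,5] "song" : N/S
        [5,6] "cat" : S

YES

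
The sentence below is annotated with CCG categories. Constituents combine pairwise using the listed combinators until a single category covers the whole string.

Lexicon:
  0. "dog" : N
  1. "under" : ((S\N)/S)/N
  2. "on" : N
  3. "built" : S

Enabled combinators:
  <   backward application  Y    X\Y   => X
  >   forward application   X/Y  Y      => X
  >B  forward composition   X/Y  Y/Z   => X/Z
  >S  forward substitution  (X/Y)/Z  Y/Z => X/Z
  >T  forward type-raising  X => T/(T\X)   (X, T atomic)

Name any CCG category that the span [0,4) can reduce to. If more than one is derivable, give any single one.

S

[0,4] S   <
  [0,1] "dog" : N
  [1,4] S\N   >
    [1,3] (S\N)/S   >
      [1,2] "under" : ((S\N)/S)/N
      [2,3] "on" : N
    [3,4] "built" : S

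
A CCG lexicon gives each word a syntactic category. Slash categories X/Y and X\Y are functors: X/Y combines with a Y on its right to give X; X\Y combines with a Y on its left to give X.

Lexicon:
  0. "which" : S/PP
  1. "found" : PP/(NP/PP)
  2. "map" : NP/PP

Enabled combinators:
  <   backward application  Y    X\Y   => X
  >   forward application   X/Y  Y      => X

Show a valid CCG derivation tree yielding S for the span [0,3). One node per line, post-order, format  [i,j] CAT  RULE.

[0,3] S   >
  [0,1] "which" : S/PP
  [1,3] PP   >
    [1,2] "found" : PP/(NP/PP)
    [2,3] "map" : NP/PP

[0,1] S/PP  lex  "which"
[1,2] PP/(NP/PP)  lex  "found"
[2,3] NP/PP  lex  "map"
[1,3] PP  >  k=2
[0,3] S  >  k=1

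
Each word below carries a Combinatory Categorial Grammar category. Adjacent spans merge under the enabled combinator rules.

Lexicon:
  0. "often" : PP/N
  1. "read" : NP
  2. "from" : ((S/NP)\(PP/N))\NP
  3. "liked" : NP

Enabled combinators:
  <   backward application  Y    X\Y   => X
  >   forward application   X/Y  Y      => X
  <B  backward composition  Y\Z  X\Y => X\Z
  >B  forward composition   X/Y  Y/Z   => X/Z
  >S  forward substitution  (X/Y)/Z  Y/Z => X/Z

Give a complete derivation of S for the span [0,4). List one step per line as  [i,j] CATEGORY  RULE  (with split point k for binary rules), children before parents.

[0,1] PP/N  lex  "often"
[1,2] NP  lex  "read"
[2,3] ((S/NP)\(PP/N))\NP  lex  "from"
[1,3] (S/NP)\(PP/N)  <  k=2
[0,3] S/NP  <  k=1
[3,4] NP  lex  "liked"
[0,4] S  >  k=3

[0,4] S   >
  [0,3] S/NP   <
    [0,1] "often" : PP/N
    [1,3] (S/NP)\(PP/N)   <
      [1,2] "read" : NP
      [2,3] "from" : ((S/NP)\(PP/N))\NP
  [3,4] "liked" : NP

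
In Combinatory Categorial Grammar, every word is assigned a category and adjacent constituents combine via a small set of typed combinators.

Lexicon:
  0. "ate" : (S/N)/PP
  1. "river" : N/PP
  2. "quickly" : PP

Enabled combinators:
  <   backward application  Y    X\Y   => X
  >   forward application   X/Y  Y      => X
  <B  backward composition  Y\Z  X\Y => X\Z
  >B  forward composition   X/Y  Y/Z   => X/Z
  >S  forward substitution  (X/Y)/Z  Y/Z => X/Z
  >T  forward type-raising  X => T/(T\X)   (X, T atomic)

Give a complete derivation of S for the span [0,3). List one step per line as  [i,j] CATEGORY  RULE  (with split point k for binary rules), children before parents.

[0,3] S   >
  [0,2] S/PP   >S
    [0,1] "ate" : (S/N)/PP
    [1,2] "river" : N/PP
  [2,3] "quickly" : PP

[0,1] (S/N)/PP  lex  "ate"
[1,2] N/PP  lex  "river"
[0,2] S/PP  >S  k=1
[2,3] PP  lex  "quickly"
[0,3] S  >  k=2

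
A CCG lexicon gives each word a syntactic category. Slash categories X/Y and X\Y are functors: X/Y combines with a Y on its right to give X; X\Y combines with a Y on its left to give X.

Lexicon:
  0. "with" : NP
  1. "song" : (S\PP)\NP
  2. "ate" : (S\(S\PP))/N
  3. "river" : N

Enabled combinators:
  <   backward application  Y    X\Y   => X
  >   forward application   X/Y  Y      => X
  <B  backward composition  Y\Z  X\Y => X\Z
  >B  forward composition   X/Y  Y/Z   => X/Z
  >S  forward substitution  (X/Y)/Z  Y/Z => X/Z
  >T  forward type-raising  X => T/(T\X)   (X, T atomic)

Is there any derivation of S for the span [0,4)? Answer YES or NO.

YES

[0,4] S   <
  [0,2] S\PP   <
    [0,1] "with" : NP
    [1,2] "song" : (S\PP)\NP
  [2,4] S\(S\PP)   >
    [2,3] "ate" : (S\(S\PP))/N
    [3,4] "river" : N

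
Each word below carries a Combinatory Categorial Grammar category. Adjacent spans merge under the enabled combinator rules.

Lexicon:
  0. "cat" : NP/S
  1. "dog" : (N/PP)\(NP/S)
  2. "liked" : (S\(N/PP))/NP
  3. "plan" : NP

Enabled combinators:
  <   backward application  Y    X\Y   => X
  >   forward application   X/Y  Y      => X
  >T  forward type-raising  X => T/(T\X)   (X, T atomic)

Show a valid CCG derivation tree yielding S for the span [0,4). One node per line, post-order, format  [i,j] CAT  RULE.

[0,4] S   <
  [0,2] N/PP   <
    [0,1] "cat" : NP/S
    [1,2] "dog" : (N/PP)\(NP/S)
  [2,4] S\(N/PP)   >
    [2,3] "liked" : (S\(N/PP))/NP
    [3,4] "plan" : NP

[0,1] NP/S  lex  "cat"
[1,2] (N/PP)\(NP/S)  lex  "dog"
[0,2] N/PP  <  k=1
[2,3] (S\(N/PP))/NP  lex  "liked"
[3,4] NP  lex  "plan"
[2,4] S\(N/PP)  >  k=3
[0,4] S  <  k=2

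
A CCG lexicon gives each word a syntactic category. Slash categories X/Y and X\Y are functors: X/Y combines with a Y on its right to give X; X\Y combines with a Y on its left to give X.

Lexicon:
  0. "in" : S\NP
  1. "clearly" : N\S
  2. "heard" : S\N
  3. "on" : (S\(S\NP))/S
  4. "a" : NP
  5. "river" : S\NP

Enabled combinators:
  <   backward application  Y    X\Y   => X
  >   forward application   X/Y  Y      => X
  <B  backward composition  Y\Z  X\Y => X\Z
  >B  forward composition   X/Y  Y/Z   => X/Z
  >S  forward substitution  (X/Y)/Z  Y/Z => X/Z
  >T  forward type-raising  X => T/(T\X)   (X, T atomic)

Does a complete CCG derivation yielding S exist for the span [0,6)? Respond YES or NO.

YES

[0,6] S   <
  [0,3] S\NP   <B
    [0,2] N\NP   <B
      [0,1] "in" : S\NP
      [1,2] "clearly" : N\S
    [2,3] "heard" : S\N
  [3,6] S\(S\NP)   >
    [3,4] "on" : (S\(S\NP))/S
    [4,6] S   <
      [4,5] "a" : NP
      [5,6] "river" : S\NP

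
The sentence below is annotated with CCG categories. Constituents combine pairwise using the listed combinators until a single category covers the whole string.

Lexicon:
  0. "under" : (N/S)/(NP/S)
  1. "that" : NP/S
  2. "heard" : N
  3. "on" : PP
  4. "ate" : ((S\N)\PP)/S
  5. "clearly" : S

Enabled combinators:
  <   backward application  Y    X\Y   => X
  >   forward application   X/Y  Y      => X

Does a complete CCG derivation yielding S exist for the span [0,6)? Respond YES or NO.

(N/S)/(NP/S) NP/S N PP ((S\N)\PP)/S S
CKY chart[0,6] = {N}; S ∉ chart

NO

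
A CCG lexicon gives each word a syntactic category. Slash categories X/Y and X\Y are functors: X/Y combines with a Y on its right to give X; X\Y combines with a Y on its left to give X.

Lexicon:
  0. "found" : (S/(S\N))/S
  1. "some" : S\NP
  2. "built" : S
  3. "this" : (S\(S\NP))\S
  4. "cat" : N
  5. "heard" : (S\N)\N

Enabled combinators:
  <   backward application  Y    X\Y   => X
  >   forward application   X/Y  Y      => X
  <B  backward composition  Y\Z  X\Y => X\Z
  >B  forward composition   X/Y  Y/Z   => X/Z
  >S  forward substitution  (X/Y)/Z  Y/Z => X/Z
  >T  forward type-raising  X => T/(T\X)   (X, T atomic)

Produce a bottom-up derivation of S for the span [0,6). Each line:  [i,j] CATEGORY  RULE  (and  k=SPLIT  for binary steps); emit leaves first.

[0,6] S   >
  [0,4] S/(S\N)   >
    [0,1] "found" : (S/(S\N))/S
    [1,4] S   <
      [1,2] "some" : S\NP
      [2,4] S\(S\NP)   <
        [2,3] "built" : S
        [3,4] "this" : (S\(S\NP))\S
  [4,6] S\N   <
    [4,5] "cat" : N
    [5,6] "heard" : (S\N)\N

[0,1] (S/(S\N))/S  lex  "found"
[1,2] S\NP  lex  "some"
[2,3] S  lex  "built"
[3,4] (S\(S\NP))\S  lex  "this"
[2,4] S\(S\NP)  <  k=3
[1,4] S  <  k=2
[0,4] S/(S\N)  >  k=1
[4,5] N  lex  "cat"
[5,6] (S\N)\N  lex  "heard"
[4,6] S\N  <  k=5
[0,6] S  >  k=4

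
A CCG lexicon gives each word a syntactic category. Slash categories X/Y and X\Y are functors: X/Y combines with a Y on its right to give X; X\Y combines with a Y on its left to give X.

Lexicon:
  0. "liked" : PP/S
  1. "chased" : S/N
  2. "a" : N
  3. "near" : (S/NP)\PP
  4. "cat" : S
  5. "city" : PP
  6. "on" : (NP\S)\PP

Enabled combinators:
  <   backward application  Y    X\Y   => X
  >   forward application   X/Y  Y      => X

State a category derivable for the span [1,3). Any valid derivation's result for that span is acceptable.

S

[0,7] S   >
  [0,4] S/NP   <
    [0,3] PP   >
      [0,1] "liked" : PP/S
      [1,3] S   >
        [1,2] "chased" : S/N
        [2,3] "a" : N
    [3,4] "near" : (S/NP)\PP
  [4,7] NP   <
    [4,5] "cat" : S
    [5,7] NP\S   <
      [5,6] "city" : PP
      [6,7] "on" : (NP\S)\PP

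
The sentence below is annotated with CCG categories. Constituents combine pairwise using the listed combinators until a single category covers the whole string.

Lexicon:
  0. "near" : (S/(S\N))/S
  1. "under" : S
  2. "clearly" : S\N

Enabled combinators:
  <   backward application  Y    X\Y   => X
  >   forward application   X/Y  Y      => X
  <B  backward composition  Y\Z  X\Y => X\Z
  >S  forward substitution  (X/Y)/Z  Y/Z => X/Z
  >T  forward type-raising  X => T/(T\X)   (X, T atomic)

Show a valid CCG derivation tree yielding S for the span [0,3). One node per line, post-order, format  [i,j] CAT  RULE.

[0,3] S   >
  [0,2] S/(S\N)   >
    [0,1] "near" : (S/(S\N))/S
    [1,2] "under" : S
  [2,3] "clearly" : S\N

[0,1] (S/(S\N))/S  lex  "near"
[1,2] S  lex  "under"
[0,2] S/(S\N)  >  k=1
[2,3] S\N  lex  "clearly"
[0,3] S  >  k=2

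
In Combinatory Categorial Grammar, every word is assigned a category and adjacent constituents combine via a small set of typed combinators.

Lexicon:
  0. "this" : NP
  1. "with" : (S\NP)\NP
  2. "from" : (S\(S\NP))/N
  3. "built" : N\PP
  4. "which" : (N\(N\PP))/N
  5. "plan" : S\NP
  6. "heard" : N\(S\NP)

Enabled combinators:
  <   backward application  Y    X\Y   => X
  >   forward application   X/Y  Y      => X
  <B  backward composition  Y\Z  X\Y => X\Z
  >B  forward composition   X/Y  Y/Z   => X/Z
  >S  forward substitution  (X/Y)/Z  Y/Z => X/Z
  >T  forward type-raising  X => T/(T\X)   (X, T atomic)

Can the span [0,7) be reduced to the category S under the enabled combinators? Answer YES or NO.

[0,7] S   <
  [0,2] S\NP   <
    [0,1] "this" : NP
    [1,2] "with" : (S\NP)\NP
  [2,7] S\(S\NP)   >
    [2,3] "from" : (S\(S\NP))/N
    [3,7] N   <
      [3,4] "built" : N\PP
      [4,7] N\(N\PP)   >
        [4,5] "which" : (N\(N\PP))/N
        [5,7] N   <
          [5,6] "plan" : S\NP
          [6,7] "heard" : N\(S\NP)

YES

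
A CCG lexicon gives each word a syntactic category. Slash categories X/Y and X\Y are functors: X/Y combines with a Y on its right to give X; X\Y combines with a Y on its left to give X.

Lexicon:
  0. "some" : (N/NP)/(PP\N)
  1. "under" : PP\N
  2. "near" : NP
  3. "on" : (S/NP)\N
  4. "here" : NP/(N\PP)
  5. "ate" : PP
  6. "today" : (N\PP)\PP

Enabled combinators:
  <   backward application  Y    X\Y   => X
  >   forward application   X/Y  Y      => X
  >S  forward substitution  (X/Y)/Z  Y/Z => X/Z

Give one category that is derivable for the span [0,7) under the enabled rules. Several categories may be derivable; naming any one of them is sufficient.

S

[0,7] S   >
  [0,4] S/NP   <
    [0,3] N   >
      [0,2] N/NP   >
        [0,1] "some" : (N/NP)/(PP\N)
        [1,2] "under" : PP\N
      [2,3] "near" : NP
    [3,4] "on" : (S/NP)\N
  [4,7] NP   >
    [4,5] "here" : NP/(N\PP)
    [5,7] N\PP   <
      [5,6] "ate" : PP
      [6,7] "today" : (N\PP)\PP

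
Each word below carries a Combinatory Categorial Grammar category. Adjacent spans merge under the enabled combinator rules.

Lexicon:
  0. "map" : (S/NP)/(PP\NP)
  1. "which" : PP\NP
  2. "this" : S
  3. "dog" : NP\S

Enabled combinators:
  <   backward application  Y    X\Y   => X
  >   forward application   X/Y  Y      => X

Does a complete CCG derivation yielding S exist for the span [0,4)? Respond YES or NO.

YES

[0,4] S   >
  [0,2] S/NP   >
    [0,1] "map" : (S/NP)/(PP\NP)
    [1,2] "which" : PP\NP
  [2,4] NP   <
    [2,3] "this" : S
    [3,4] "dog" : NP\S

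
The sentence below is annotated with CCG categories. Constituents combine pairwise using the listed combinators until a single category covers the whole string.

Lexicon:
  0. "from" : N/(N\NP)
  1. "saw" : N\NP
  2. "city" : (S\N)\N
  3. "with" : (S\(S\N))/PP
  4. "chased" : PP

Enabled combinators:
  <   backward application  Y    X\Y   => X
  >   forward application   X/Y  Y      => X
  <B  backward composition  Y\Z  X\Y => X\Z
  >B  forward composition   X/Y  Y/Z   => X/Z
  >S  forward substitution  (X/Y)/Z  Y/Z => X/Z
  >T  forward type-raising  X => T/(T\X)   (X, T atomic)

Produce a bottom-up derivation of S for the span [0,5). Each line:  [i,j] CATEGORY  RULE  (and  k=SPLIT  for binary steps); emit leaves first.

[0,1] N/(N\NP)  lex  "from"
[1,2] N\NP  lex  "saw"
[0,2] N  >  k=1
[2,3] (S\N)\N  lex  "city"
[0,3] S\N  <  k=2
[3,4] (S\(S\N))/PP  lex  "with"
[4,5] PP  lex  "chased"
[3,5] S\(S\N)  >  k=4
[0,5] S  <  k=3

[0,5] S   <
  [0,3] S\N   <
    [0,2] N   >
      [0,1] "from" : N/(N\NP)
      [1,2] "saw" : N\NP
    [2,3] "city" : (S\N)\N
  [3,5] S\(S\N)   >
    [3,4] "with" : (S\(S\N))/PP
    [4,5] "chased" : PP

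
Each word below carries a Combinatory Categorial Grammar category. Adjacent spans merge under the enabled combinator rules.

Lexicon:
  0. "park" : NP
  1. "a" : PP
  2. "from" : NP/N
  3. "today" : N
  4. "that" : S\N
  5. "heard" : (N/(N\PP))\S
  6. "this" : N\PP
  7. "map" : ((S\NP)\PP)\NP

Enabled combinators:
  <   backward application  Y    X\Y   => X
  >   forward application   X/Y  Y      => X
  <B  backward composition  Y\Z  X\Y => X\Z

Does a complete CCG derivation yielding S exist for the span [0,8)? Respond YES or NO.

YES

[0,8] S   <
  [0,1] "park" : NP
  [1,8] S\NP   <
    [1,2] "a" : PP
    [2,8] (S\NP)\PP   <
      [2,7] NP   >
        [2,3] "from" : NP/N
        [3,7] N   >
          [3,6] N/(N\PP)   <
            [3,5] S   <
              [3,4] "today" : N
              [4,5] "that" : S\N
            [5,6] "heard" : (N/(N\PP))\S
          [6,7] "this" : N\PP
      [7,8] "map" : ((S\NP)\PP)\NP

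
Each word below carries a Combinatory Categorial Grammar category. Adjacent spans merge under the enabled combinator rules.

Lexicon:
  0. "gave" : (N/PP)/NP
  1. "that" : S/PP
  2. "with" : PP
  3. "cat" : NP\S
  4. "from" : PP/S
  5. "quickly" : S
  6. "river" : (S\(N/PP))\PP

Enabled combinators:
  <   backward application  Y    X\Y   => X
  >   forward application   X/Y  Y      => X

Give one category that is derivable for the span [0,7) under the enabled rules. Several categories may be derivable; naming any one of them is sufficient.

[0,7] S   <
  [0,4] N/PP   >
    [0,1] "gave" : (N/PP)/NP
    [1,4] NP   <
      [1,3] S   >
        [1,2] "that" : S/PP
        [2,3] "with" : PP
      [3,4] "cat" : NP\S
  [4,7] S\(N/PP)   <
    [4,6] PP   >
      [4,5] "from" : PP/S
      [5,6] "quickly" : S
    [6,7] "river" : (S\(N/PP))\PP

S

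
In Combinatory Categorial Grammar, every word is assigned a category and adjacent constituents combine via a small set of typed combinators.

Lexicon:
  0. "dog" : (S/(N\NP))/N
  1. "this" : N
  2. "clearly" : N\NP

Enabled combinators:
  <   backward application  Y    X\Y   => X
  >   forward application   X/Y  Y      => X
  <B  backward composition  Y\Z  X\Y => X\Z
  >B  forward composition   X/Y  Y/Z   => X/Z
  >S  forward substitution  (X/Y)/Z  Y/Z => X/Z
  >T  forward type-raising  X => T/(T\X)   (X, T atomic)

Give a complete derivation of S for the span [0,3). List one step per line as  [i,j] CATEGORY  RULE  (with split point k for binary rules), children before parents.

[0,1] (S/(N\NP))/N  lex  "dog"
[1,2] N  lex  "this"
[0,2] S/(N\NP)  >  k=1
[2,3] N\NP  lex  "clearly"
[0,3] S  >  k=2

[0,3] S   >
  [0,2] S/(N\NP)   >
    [0,1] "dog" : (S/(N\NP))/N
    [1,2] "this" : N
  [2,3] "clearly" : N\NP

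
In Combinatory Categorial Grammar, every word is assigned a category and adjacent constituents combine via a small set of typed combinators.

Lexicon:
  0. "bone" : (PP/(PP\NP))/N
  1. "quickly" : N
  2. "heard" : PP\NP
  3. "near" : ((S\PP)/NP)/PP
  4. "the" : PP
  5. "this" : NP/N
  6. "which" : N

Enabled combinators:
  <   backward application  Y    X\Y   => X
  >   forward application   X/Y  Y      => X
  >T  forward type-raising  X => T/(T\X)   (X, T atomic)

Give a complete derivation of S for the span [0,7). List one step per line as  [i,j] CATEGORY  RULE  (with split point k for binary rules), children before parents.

[0,7] S   <
  [0,3] PP   >
    [0,2] PP/(PP\NP)   >
      [0,1] "bone" : (PP/(PP\NP))/N
      [1,2] "quickly" : N
    [2,3] "heard" : PP\NP
  [3,7] S\PP   >
    [3,5] (S\PP)/NP   >
      [3,4] "near" : ((S\PP)/NP)/PP
      [4,5] "the" : PP
    [5,7] NP   >
      [5,6] "this" : NP/N
      [6,7] "which" : N

[0,1] (PP/(PP\NP))/N  lex  "bone"
[1,2] N  lex  "quickly"
[0,2] PP/(PP\NP)  >  k=1
[2,3] PP\NP  lex  "heard"
[0,3] PP  >  k=2
[3,4] ((S\PP)/NP)/PP  lex  "near"
[4,5] PP  lex  "the"
[3,5] (S\PP)/NP  >  k=4
[5,6] NP/N  lex  "this"
[6,7] N  lex  "which"
[5,7] NP  >  k=6
[3,7] S\PP  >  k=5
[0,7] S  <  k=3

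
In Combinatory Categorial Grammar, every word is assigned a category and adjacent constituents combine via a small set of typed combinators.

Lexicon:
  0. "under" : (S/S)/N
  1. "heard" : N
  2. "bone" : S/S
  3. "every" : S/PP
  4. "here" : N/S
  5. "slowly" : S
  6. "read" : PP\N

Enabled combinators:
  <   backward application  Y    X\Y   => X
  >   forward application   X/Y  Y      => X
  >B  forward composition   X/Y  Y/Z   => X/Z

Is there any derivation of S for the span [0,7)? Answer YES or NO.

YES

[0,7] S   >
  [0,4] S/PP   >B
    [0,3] S/S   >B
      [0,2] S/S   >
        [0,1] "under" : (S/S)/N
        [1,2] "heard" : N
      [2,3] "bone" : S/S
    [3,4] "every" : S/PP
  [4,7] PP   <
    [4,6] N   >
      [4,5] "here" : N/S
      [5,6] "slowly" : S
    [6,7] "read" : PP\N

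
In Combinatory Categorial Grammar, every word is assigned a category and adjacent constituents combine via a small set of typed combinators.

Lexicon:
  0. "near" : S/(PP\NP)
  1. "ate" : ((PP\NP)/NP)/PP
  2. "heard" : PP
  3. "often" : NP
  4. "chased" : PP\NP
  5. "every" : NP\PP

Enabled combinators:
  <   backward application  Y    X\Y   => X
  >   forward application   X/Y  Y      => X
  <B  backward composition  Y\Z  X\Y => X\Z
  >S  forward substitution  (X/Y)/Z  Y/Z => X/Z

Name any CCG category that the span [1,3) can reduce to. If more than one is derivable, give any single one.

[0,6] S   >
  [0,1] "near" : S/(PP\NP)
  [1,6] PP\NP   >
    [1,3] (PP\NP)/NP   >
      [1,2] "ate" : ((PP\NP)/NP)/PP
      [2,3] "heard" : PP
    [3,6] NP   <
      [3,5] PP   <
        [3,4] "often" : NP
        [4,5] "chased" : PP\NP
      [5,6] "every" : NP\PP

(PP\NP)/NP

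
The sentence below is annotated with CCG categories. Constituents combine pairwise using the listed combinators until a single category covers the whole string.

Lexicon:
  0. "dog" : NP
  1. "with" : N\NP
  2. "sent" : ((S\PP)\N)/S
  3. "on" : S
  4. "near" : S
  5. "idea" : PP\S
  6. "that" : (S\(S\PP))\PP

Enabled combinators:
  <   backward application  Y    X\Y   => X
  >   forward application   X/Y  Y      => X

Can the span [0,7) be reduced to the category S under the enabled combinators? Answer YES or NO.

[0,7] S   <
  [0,4] S\PP   <
    [0,2] N   <
      [0,1] "dog" : NP
      [1,2] "with" : N\NP
    [2,4] (S\PP)\N   >
      [2,3] "sent" : ((S\PP)\N)/S
      [3,4] "on" : S
  [4,7] S\(S\PP)   <
    [4,6] PP   <
      [4,5] "near" : S
      [5,6] "idea" : PP\S
    [6,7] "that" : (S\(S\PP))\PP

YES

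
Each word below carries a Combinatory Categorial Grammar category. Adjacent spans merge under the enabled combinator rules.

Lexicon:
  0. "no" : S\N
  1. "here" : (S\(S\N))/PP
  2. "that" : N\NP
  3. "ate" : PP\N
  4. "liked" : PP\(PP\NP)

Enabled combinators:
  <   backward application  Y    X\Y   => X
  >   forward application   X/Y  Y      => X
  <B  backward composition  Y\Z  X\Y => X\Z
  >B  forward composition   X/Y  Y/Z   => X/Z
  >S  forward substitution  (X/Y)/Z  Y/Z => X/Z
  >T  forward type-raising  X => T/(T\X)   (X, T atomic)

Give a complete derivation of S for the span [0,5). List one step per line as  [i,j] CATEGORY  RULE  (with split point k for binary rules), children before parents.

[0,5] S   <
  [0,1] "no" : S\N
  [1,5] S\(S\N)   >
    [1,2] "here" : (S\(S\N))/PP
    [2,5] PP   <
      [2,4] PP\NP   <B
        [2,3] "that" : N\NP
        [3,4] "ate" : PP\N
      [4,5] "liked" : PP\(PP\NP)

[0,1] S\N  lex  "no"
[1,2] (S\(S\N))/PP  lex  "here"
[2,3] N\NP  lex  "that"
[3,4] PP\N  lex  "ate"
[2,4] PP\NP  <B  k=3
[4,5] PP\(PP\NP)  lex  "liked"
[2,5] PP  <  k=4
[1,5] S\(S\N)  >  k=2
[0,5] S  <  k=1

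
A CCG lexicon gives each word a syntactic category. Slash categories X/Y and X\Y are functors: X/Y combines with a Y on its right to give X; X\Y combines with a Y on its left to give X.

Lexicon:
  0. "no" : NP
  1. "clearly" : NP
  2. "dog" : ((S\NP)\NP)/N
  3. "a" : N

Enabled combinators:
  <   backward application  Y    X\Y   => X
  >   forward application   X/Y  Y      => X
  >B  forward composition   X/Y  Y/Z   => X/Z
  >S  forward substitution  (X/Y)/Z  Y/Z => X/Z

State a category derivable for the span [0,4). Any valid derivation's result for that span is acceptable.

[0,4] S   <
  [0,1] "no" : NP
  [1,4] S\NP   <
    [1,2] "clearly" : NP
    [2,4] (S\NP)\NP   >
      [2,3] "dog" : ((S\NP)\NP)/N
      [3,4] "a" : N

S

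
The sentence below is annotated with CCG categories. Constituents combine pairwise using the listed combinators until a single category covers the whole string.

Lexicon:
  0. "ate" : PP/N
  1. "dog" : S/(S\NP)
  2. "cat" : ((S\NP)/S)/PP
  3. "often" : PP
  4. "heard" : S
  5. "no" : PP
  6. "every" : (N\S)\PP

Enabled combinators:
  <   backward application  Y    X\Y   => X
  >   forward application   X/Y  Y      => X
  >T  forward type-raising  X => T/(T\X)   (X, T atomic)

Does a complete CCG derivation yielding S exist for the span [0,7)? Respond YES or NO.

NO

PP/N S/(S\NP) ((S\NP)/S)/PP PP S PP (N\S)\PP
CKY chart[0,7] = {N/(N\PP), NP/(NP\PP), PP, PP/(PP\PP), S/(S\PP)}; S ∉ chart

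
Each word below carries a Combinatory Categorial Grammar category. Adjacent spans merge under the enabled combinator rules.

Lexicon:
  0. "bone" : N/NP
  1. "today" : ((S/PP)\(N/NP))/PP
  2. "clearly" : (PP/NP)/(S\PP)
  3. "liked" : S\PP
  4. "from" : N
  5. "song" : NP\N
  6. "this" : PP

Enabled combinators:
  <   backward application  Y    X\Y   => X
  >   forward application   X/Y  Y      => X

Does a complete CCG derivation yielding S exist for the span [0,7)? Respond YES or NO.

[0,7] S   >
  [0,6] S/PP   <
    [0,1] "bone" : N/NP
    [1,6] (S/PP)\(N/NP)   >
      [1,2] "today" : ((S/PP)\(N/NP))/PP
      [2,6] PP   >
        [2,4] PP/NP   >
          [2,3] "clearly" : (PP/NP)/(S\PP)
          [3,4] "liked" : S\PP
        [4,6] NP   <
          [4,5] "from" : N
          [5,6] "song" : NP\N
  [6,7] "this" : PP

YES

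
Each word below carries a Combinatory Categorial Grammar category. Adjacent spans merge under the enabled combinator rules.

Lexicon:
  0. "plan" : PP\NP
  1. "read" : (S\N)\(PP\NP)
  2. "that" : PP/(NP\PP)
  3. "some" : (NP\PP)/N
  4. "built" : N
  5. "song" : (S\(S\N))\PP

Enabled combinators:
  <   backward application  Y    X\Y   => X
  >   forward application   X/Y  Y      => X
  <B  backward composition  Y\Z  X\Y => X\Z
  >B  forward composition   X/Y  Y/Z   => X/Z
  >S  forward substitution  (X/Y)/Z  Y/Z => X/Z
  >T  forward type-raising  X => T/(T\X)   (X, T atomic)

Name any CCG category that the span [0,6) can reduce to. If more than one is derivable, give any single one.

[0,6] S   <
  [0,2] S\N   <
    [0,1] "plan" : PP\NP
    [1,2] "read" : (S\N)\(PP\NP)
  [2,6] S\(S\N)   <
    [2,5] PP   >
      [2,3] "that" : PP/(NP\PP)
      [3,5] NP\PP   >
        [3,4] "some" : (NP\PP)/N
        [4,5] "built" : N
    [5,6] "song" : (S\(S\N))\PP

S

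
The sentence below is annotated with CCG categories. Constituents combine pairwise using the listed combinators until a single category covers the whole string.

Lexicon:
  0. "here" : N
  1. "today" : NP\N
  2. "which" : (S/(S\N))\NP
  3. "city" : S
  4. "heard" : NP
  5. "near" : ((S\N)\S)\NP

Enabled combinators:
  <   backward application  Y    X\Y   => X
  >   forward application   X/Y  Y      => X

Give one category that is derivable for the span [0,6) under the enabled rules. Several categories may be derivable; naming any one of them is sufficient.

[0,6] S   >
  [0,3] S/(S\N)   <
    [0,2] NP   <
      [0,1] "here" : N
      [1,2] "today" : NP\N
    [2,3] "which" : (S/(S\N))\NP
  [3,6] S\N   <
    [3,4] "city" : S
    [4,6] (S\N)\S   <
      [4,5] "heard" : NP
      [5,6] "near" : ((S\N)\S)\NP

S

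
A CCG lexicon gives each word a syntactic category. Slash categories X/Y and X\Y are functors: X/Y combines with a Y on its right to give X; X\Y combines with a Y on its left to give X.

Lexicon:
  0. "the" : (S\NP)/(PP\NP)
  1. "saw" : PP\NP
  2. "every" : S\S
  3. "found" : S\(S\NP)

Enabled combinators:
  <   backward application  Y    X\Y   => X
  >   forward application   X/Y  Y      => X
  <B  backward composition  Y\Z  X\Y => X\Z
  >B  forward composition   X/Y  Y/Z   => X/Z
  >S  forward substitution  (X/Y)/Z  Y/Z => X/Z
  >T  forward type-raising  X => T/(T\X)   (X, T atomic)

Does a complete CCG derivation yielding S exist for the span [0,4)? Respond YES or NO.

[0,4] S   <
  [0,3] S\NP   <B
    [0,2] S\NP   >
      [0,1] "the" : (S\NP)/(PP\NP)
      [1,2] "saw" : PP\NP
    [2,3] "every" : S\S
  [3,4] "found" : S\(S\NP)

YES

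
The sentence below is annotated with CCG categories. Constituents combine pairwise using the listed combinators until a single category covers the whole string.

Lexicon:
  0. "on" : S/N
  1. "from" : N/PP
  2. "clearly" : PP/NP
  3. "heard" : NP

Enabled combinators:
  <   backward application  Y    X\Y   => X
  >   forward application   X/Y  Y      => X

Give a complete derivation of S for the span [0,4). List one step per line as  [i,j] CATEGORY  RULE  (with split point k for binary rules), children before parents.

[0,1] S/N  lex  "on"
[1,2] N/PP  lex  "from"
[2,3] PP/NP  lex  "clearly"
[3,4] NP  lex  "heard"
[2,4] PP  >  k=3
[1,4] N  >  k=2
[0,4] S  >  k=1

[0,4] S   >
  [0,1] "on" : S/N
  [1,4] N   >
    [1,2] "from" : N/PP
    [2,4] PP   >
      [2,3] "clearly" : PP/NP
      [3,4] "heard" : NP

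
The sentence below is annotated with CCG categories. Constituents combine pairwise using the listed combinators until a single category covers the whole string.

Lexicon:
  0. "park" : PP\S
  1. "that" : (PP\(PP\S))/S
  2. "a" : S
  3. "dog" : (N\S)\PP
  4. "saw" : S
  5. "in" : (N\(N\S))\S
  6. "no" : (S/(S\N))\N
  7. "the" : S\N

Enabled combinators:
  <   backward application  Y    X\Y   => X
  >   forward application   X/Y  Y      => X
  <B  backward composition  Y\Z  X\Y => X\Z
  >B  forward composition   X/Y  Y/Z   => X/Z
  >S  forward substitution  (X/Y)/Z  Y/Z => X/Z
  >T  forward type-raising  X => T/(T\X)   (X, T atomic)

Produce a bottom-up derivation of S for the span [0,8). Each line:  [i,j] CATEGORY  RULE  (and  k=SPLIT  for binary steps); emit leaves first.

[0,1] PP\S  lex  "park"
[1,2] (PP\(PP\S))/S  lex  "that"
[2,3] S  lex  "a"
[1,3] PP\(PP\S)  >  k=2
[0,3] PP  <  k=1
[3,4] (N\S)\PP  lex  "dog"
[0,4] N\S  <  k=3
[4,5] S  lex  "saw"
[5,6] (N\(N\S))\S  lex  "in"
[4,6] N\(N\S)  <  k=5
[0,6] N  <  k=4
[6,7] (S/(S\N))\N  lex  "no"
[0,7] S/(S\N)  <  k=6
[7,8] S\N  lex  "the"
[0,8] S  >  k=7

[0,8] S   >
  [0,7] S/(S\N)   <
    [0,6] N   <
      [0,4] N\S   <
        [0,3] PP   <
          [0,1] "park" : PP\S
          [1,3] PP\(PP\S)   >
            [1,2] "that" : (PP\(PP\S))/S
            [2,3] "a" : S
        [3,4] "dog" : (N\S)\PP
      [4,6] N\(N\S)   <
        [4,5] "saw" : S
        [5,6] "in" : (N\(N\S))\S
    [6,7] "no" : (S/(S\N))\N
  [7,8] "the" : S\N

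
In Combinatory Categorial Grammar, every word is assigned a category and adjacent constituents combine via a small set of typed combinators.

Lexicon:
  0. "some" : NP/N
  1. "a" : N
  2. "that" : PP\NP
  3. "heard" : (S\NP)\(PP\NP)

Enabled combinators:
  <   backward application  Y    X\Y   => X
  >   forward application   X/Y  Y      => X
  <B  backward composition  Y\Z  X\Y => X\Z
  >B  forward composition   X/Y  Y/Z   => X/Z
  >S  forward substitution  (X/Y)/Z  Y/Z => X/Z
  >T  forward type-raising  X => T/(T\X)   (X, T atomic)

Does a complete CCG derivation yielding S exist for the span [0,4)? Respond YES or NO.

YES

[0,4] S   <
  [0,2] NP   >
    [0,1] "some" : NP/N
    [1,2] "a" : N
  [2,4] S\NP   <
    [2,3] "that" : PP\NP
    [3,4] "heard" : (S\NP)\(PP\NP)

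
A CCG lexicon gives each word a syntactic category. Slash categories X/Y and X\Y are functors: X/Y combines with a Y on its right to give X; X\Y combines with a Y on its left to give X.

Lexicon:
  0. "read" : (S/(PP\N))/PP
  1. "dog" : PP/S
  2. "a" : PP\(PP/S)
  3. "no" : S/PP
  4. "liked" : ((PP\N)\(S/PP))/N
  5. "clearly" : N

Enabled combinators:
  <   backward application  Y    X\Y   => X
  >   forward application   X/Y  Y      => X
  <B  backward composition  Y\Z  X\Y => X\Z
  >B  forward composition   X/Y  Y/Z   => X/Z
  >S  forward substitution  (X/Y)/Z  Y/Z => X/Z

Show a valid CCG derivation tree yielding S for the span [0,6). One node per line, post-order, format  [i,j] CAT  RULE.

[0,6] S   >
  [0,3] S/(PP\N)   >
    [0,1] "read" : (S/(PP\N))/PP
    [1,3] PP   <
      [1,2] "dog" : PP/S
      [2,3] "a" : PP\(PP/S)
  [3,6] PP\N   <
    [3,4] "no" : S/PP
    [4,6] (PP\N)\(S/PP)   >
      [4,5] "liked" : ((PP\N)\(S/PP))/N
      [5,6] "clearly" : N

[0,1] (S/(PP\N))/PP  lex  "read"
[1,2] PP/S  lex  "dog"
[2,3] PP\(PP/S)  lex  "a"
[1,3] PP  <  k=2
[0,3] S/(PP\N)  >  k=1
[3,4] S/PP  lex  "no"
[4,5] ((PP\N)\(S/PP))/N  lex  "liked"
[5,6] N  lex  "clearly"
[4,6] (PP\N)\(S/PP)  >  k=5
[3,6] PP\N  <  k=4
[0,6] S  >  k=3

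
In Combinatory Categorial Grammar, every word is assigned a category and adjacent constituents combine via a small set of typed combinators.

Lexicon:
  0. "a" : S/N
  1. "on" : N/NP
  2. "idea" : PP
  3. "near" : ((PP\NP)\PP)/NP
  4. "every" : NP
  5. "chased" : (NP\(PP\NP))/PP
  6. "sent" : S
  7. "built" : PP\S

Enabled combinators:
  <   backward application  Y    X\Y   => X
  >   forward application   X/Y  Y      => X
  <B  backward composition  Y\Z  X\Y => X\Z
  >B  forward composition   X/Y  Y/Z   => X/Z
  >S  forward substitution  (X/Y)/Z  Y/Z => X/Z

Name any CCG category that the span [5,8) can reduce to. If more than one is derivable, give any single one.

[0,8] S   >
  [0,2] S/NP   >B
    [0,1] "a" : S/N
    [1,2] "on" : N/NP
  [2,8] NP   <
    [2,3] "idea" : PP
    [3,8] NP\PP   <B
      [3,5] (PP\NP)\PP   >
        [3,4] "near" : ((PP\NP)\PP)/NP
        [4,5] "every" : NP
      [5,8] NP\(PP\NP)   >
        [5,6] "chased" : (NP\(PP\NP))/PP
        [6,8] PP   <
          [6,7] "sent" : S
          [7,8] "built" : PP\S

NP\(PP\NP)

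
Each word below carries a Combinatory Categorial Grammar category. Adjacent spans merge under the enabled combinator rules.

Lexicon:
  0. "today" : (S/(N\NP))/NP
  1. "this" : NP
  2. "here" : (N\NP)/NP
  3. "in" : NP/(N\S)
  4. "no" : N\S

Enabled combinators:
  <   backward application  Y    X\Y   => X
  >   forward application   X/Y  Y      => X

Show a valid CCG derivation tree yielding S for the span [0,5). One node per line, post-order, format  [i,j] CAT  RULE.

[0,5] S   >
  [0,2] S/(N\NP)   >
    [0,1] "today" : (S/(N\NP))/NP
    [1,2] "this" : NP
  [2,5] N\NP   >
    [2,3] "here" : (N\NP)/NP
    [3,5] NP   >
      [3,4] "in" : NP/(N\S)
      [4,5] "no" : N\S

[0,1] (S/(N\NP))/NP  lex  "today"
[1,2] NP  lex  "this"
[0,2] S/(N\NP)  >  k=1
[2,3] (N\NP)/NP  lex  "here"
[3,4] NP/(N\S)  lex  "in"
[4,5] N\S  lex  "no"
[3,5] NP  >  k=4
[2,5] N\NP  >  k=3
[0,5] S  >  k=2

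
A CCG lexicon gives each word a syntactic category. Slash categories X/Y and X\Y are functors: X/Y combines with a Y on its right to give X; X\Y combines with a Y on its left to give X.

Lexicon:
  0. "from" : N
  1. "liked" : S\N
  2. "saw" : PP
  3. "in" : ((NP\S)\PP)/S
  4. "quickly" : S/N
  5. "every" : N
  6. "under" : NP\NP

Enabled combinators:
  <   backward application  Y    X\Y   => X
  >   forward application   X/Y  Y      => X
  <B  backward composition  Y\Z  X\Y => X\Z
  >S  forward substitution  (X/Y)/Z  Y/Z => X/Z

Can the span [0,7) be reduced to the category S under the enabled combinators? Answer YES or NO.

NO

N S\N PP ((NP\S)\PP)/S S/N N NP\NP
CKY chart[0,7] = {NP}; S ∉ chart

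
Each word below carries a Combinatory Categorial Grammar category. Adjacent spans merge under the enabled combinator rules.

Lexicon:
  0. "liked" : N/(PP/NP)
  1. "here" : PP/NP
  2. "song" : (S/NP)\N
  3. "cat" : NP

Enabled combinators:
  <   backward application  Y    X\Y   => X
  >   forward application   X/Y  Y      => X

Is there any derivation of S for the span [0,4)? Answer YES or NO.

YES

[0,4] S   >
  [0,3] S/NP   <
    [0,2] N   >
      [0,1] "liked" : N/(PP/NP)
      [1,2] "here" : PP/NP
    [2,3] "song" : (S/NP)\N
  [3,4] "cat" : NP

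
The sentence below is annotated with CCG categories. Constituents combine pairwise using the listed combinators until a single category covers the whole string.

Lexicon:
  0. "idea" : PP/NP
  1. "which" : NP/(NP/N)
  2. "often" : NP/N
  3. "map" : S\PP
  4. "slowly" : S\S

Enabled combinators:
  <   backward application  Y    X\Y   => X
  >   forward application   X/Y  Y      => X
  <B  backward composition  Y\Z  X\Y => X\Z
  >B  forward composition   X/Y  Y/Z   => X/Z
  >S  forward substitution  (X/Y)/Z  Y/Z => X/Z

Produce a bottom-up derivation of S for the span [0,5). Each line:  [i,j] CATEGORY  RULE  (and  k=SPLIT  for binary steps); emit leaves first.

[0,5] S   <
  [0,3] PP   >
    [0,1] "idea" : PP/NP
    [1,3] NP   >
      [1,2] "which" : NP/(NP/N)
      [2,3] "often" : NP/N
  [3,5] S\PP   <B
    [3,4] "map" : S\PP
    [4,5] "slowly" : S\S

[0,1] PP/NP  lex  "idea"
[1,2] NP/(NP/N)  lex  "which"
[2,3] NP/N  lex  "often"
[1,3] NP  >  k=2
[0,3] PP  >  k=1
[3,4] S\PP  lex  "map"
[4,5] S\S  lex  "slowly"
[3,5] S\PP  <B  k=4
[0,5] S  <  k=3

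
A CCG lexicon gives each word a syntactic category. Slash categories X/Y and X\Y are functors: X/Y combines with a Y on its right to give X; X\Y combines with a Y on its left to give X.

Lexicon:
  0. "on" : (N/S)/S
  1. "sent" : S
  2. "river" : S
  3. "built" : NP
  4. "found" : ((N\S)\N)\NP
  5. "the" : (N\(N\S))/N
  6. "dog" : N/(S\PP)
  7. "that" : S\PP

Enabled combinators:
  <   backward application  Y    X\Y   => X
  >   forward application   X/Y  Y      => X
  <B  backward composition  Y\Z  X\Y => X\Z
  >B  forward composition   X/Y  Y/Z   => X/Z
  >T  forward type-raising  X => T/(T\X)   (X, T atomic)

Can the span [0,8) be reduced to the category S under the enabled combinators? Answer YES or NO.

NO

(N/S)/S S S NP ((N\S)\N)\NP (N\(N\S))/N N/(S\PP) S\PP
CKY chart[0,8] = {N, N/(N\N), NP/(NP\N), PP/(PP\N), S/(S\N)}; S ∉ chart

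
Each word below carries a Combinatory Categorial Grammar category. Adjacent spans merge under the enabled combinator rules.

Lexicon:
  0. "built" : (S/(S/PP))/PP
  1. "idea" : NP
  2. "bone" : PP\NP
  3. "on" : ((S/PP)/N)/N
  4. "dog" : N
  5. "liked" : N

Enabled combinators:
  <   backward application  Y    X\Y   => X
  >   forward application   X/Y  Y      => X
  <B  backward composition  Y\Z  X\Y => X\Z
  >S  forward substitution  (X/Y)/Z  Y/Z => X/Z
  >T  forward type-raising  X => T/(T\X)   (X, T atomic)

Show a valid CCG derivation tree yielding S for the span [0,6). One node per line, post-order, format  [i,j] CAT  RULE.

[0,1] (S/(S/PP))/PP  lex  "built"
[1,2] NP  lex  "idea"
[2,3] PP\NP  lex  "bone"
[1,3] PP  <  k=2
[0,3] S/(S/PP)  >  k=1
[3,4] ((S/PP)/N)/N  lex  "on"
[4,5] N  lex  "dog"
[3,5] (S/PP)/N  >  k=4
[5,6] N  lex  "liked"
[3,6] S/PP  >  k=5
[0,6] S  >  k=3

[0,6] S   >
  [0,3] S/(S/PP)   >
    [0,1] "built" : (S/(S/PP))/PP
    [1,3] PP   <
      [1,2] "idea" : NP
      [2,3] "bone" : PP\NP
  [3,6] S/PP   >
    [3,5] (S/PP)/N   >
      [3,4] "on" : ((S/PP)/N)/N
      [4,5] "dog" : N
    [5,6] "liked" : N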